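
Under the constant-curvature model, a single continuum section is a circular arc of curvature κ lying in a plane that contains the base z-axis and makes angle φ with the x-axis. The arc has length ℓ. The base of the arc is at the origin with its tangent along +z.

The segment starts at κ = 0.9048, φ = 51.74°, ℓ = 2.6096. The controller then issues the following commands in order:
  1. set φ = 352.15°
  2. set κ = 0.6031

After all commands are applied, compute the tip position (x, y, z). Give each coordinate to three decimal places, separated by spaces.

1.648 -0.227 1.658

initial: κ=0.9048, φ=51.74°, ℓ=2.6096
cmd 1: set φ=352.15° → (κ,φ,ℓ)=(0.9048,352.15°,2.6096) → tip=(1.8729,-0.2582,0.7776)
cmd 2: set κ=0.6031 → (κ,φ,ℓ)=(0.6031,352.15°,2.6096) → tip=(1.6476,-0.2272,1.6581)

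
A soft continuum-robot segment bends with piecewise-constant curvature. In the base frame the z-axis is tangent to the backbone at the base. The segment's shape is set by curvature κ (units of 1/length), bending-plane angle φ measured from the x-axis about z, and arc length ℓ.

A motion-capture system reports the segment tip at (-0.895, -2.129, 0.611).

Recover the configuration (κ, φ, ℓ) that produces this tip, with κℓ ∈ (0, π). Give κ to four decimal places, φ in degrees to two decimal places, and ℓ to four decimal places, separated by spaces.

0.8093 247.20 3.2425

ρ = √(x²+y²) = √(-0.895² + -2.129²) = 2.30947
φ = atan2(y, x) mod 360° = atan2(-2.129, -0.895) = 247.1988°
|p|² = ρ² + z² = 2.30947² + 0.611² = 5.70699
κ = 2ρ / |p|² = 2×2.30947 / 5.70699 = 0.80935
θ = 2·atan2(ρ, z) = 2·atan2(2.30947, 0.611) = 2.62432 rad
ℓ = θ/κ = 2.62432/0.80935 = 3.24250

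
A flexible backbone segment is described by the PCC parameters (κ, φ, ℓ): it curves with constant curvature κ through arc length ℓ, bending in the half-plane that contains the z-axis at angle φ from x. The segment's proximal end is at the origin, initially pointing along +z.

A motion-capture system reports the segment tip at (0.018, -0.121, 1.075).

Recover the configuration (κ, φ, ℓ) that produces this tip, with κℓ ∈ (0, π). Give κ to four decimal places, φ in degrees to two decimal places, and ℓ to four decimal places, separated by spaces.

ρ = √(x²+y²) = √(0.018² + -0.121²) = 0.12233
φ = atan2(y, x) mod 360° = atan2(-0.121, 0.018) = 278.4613°
|p|² = ρ² + z² = 0.12233² + 1.075² = 1.17059
κ = 2ρ / |p|² = 2×0.12233 / 1.17059 = 0.20901
θ = 2·atan2(ρ, z) = 2·atan2(0.12233, 1.075) = 0.22662 rad
ℓ = θ/κ = 0.22662/0.20901 = 1.08426

0.2090 278.46 1.0843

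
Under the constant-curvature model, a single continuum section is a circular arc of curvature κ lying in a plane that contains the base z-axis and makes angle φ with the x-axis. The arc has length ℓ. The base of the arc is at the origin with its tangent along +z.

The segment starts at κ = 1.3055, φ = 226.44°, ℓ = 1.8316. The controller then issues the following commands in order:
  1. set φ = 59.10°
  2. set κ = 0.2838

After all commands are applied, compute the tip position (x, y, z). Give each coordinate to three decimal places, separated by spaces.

initial: κ=1.3055, φ=226.44°, ℓ=1.8316
cmd 1: set φ=59.10° → (κ,φ,ℓ)=(1.3055,59.10°,1.8316) → tip=(0.6811,1.1380,0.5224)
cmd 2: set κ=0.2838 → (κ,φ,ℓ)=(0.2838,59.10°,1.8316) → tip=(0.2390,0.3994,1.7502)

0.239 0.399 1.750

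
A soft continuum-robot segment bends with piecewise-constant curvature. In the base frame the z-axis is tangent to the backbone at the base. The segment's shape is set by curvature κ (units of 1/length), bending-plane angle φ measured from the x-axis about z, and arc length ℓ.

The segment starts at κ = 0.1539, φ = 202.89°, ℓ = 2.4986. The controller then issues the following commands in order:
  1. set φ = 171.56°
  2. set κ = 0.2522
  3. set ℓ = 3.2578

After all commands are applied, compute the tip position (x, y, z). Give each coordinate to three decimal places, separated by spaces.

-1.251 0.186 2.903

initial: κ=0.1539, φ=202.89°, ℓ=2.4986
cmd 1: set φ=171.56° → (κ,φ,ℓ)=(0.1539,171.56°,2.4986) → tip=(-0.4694,0.0696,2.4375)
cmd 2: set κ=0.2522 → (κ,φ,ℓ)=(0.2522,171.56°,2.4986) → tip=(-0.7533,0.1118,2.3365)
cmd 3: set ℓ=3.2578 → (κ,φ,ℓ)=(0.2522,171.56°,3.2578) → tip=(-1.2510,0.1856,2.9034)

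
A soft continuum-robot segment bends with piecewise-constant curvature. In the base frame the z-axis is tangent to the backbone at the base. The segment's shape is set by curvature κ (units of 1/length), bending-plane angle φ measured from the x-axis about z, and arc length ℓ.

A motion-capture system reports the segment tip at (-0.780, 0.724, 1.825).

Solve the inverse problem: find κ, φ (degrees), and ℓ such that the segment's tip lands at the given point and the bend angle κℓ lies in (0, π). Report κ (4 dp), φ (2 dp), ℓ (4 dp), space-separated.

ρ = √(x²+y²) = √(-0.780² + 0.724²) = 1.06423
φ = atan2(y, x) mod 360° = atan2(0.724, -0.780) = 137.1324°
|p|² = ρ² + z² = 1.06423² + 1.825² = 4.46320
κ = 2ρ / |p|² = 2×1.06423 / 4.46320 = 0.47689
θ = 2·atan2(ρ, z) = 2·atan2(1.06423, 1.825) = 1.05586 rad
ℓ = θ/κ = 1.05586/0.47689 = 2.21405

0.4769 137.13 2.2141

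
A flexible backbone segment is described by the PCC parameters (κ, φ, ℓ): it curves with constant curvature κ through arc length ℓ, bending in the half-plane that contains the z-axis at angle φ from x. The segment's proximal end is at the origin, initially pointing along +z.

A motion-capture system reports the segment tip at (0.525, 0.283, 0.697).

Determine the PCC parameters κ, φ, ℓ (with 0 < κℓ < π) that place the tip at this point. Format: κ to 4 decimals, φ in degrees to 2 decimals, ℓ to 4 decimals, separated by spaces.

1.4175 28.33 0.9987

ρ = √(x²+y²) = √(0.525² + 0.283²) = 0.59642
φ = atan2(y, x) mod 360° = atan2(0.283, 0.525) = 28.3268°
|p|² = ρ² + z² = 0.59642² + 0.697² = 0.84152
κ = 2ρ / |p|² = 2×0.59642 / 0.84152 = 1.41747
θ = 2·atan2(ρ, z) = 2·atan2(0.59642, 0.697) = 1.41558 rad
ℓ = θ/κ = 1.41558/1.41747 = 0.99866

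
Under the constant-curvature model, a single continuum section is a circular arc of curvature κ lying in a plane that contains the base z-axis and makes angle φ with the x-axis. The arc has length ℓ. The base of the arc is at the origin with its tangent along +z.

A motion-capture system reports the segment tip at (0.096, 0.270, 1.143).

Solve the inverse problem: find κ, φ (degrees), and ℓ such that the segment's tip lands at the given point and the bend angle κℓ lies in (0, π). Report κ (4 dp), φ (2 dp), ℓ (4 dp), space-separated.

ρ = √(x²+y²) = √(0.096² + 0.270²) = 0.28656
φ = atan2(y, x) mod 360° = atan2(0.270, 0.096) = 70.4269°
|p|² = ρ² + z² = 0.28656² + 1.143² = 1.38857
κ = 2ρ / |p|² = 2×0.28656 / 1.38857 = 0.41274
θ = 2·atan2(ρ, z) = 2·atan2(0.28656, 1.143) = 0.49129 rad
ℓ = θ/κ = 0.49129/0.41274 = 1.19031

0.4127 70.43 1.1903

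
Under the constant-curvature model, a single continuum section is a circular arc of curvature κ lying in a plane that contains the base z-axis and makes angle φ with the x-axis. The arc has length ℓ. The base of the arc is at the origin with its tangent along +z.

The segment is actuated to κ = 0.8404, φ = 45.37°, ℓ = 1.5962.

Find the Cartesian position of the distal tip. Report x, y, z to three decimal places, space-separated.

0.646 0.654 1.159

θ = κ·ℓ = 0.8404 × 1.5962 = 1.34145 rad
ρ = (1 − cos θ)/κ = (1 − 0.22734)/0.8404 = 0.91939
z = sin θ / κ = 0.97381/0.8404 = 1.15875
x = ρ cos φ = 0.91939 × cos(45.37°) = 0.64590
y = ρ sin φ = 0.91939 × sin(45.37°) = 0.65429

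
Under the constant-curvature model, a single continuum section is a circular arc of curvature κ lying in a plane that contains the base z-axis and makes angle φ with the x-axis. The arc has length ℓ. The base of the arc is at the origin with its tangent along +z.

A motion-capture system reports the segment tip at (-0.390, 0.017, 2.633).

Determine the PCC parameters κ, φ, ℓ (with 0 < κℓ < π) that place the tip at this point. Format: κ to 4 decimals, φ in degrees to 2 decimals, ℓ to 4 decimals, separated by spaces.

ρ = √(x²+y²) = √(-0.390² + 0.017²) = 0.39037
φ = atan2(y, x) mod 360° = atan2(0.017, -0.390) = 177.5041°
|p|² = ρ² + z² = 0.39037² + 2.633² = 7.08508
κ = 2ρ / |p|² = 2×0.39037 / 7.08508 = 0.11020
θ = 2·atan2(ρ, z) = 2·atan2(0.39037, 2.633) = 0.29438 rad
ℓ = θ/κ = 0.29438/0.11020 = 2.67142

0.1102 177.50 2.6714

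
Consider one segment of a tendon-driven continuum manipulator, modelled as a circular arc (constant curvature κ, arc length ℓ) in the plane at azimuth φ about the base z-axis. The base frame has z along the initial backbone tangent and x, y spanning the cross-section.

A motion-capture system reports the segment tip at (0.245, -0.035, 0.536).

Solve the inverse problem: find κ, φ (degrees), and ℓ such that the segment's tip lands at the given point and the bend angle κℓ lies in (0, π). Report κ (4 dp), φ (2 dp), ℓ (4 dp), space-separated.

ρ = √(x²+y²) = √(0.245² + -0.035²) = 0.24749
φ = atan2(y, x) mod 360° = atan2(-0.035, 0.245) = 351.8699°
|p|² = ρ² + z² = 0.24749² + 0.536² = 0.34855
κ = 2ρ / |p|² = 2×0.24749 / 0.34855 = 1.42011
θ = 2·atan2(ρ, z) = 2·atan2(0.24749, 0.536) = 0.86513 rad
ℓ = θ/κ = 0.86513/1.42011 = 0.60920

1.4201 351.87 0.6092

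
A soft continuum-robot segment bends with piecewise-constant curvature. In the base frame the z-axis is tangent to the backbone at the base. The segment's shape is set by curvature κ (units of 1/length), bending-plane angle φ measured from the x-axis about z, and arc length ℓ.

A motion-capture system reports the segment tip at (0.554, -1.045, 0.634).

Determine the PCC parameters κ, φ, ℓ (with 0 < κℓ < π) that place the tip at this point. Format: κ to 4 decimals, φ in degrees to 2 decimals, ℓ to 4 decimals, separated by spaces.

ρ = √(x²+y²) = √(0.554² + -1.045²) = 1.18277
φ = atan2(y, x) mod 360° = atan2(-1.045, 0.554) = 297.9300°
|p|² = ρ² + z² = 1.18277² + 0.634² = 1.80090
κ = 2ρ / |p|² = 2×1.18277 / 1.80090 = 1.31353
θ = 2·atan2(ρ, z) = 2·atan2(1.18277, 0.634) = 2.15748 rad
ℓ = θ/κ = 2.15748/1.31353 = 1.64250

1.3135 297.93 1.6425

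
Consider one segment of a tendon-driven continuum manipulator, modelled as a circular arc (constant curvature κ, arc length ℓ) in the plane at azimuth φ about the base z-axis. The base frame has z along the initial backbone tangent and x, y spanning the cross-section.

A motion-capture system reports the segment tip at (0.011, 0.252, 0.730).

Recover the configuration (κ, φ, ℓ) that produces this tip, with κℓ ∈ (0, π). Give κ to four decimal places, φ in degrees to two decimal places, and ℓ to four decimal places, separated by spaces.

ρ = √(x²+y²) = √(0.011² + 0.252²) = 0.25224
φ = atan2(y, x) mod 360° = atan2(0.252, 0.011) = 87.5006°
|p|² = ρ² + z² = 0.25224² + 0.730² = 0.59652
κ = 2ρ / |p|² = 2×0.25224 / 0.59652 = 0.84570
θ = 2·atan2(ρ, z) = 2·atan2(0.25224, 0.730) = 0.66538 rad
ℓ = θ/κ = 0.66538/0.84570 = 0.78678

0.8457 87.50 0.7868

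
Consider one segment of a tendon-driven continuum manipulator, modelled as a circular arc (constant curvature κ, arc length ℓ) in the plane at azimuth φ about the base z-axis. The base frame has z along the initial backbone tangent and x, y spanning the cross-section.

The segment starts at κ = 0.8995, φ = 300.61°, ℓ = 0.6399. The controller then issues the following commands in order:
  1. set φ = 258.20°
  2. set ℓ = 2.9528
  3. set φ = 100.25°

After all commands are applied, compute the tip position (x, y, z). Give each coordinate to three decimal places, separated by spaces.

-0.373 2.062 0.519

initial: κ=0.8995, φ=300.61°, ℓ=0.6399
cmd 1: set φ=258.20° → (κ,φ,ℓ)=(0.8995,258.20°,0.6399) → tip=(-0.0366,-0.1753,0.6051)
cmd 2: set ℓ=2.9528 → (κ,φ,ℓ)=(0.8995,258.20°,2.9528) → tip=(-0.4284,-2.0507,0.5188)
cmd 3: set φ=100.25° → (κ,φ,ℓ)=(0.8995,100.25°,2.9528) → tip=(-0.3728,2.0615,0.5188)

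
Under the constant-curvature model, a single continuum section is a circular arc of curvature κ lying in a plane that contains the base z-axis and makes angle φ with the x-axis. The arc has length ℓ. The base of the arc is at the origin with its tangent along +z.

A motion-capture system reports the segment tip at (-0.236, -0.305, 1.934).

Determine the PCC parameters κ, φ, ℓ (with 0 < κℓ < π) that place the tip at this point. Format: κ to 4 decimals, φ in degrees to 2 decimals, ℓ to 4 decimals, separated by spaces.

ρ = √(x²+y²) = √(-0.236² + -0.305²) = 0.38564
φ = atan2(y, x) mod 360° = atan2(-0.305, -0.236) = 232.2684°
|p|² = ρ² + z² = 0.38564² + 1.934² = 3.88908
κ = 2ρ / |p|² = 2×0.38564 / 3.88908 = 0.19832
θ = 2·atan2(ρ, z) = 2·atan2(0.38564, 1.934) = 0.39364 rad
ℓ = θ/κ = 0.39364/0.19832 = 1.98486

0.1983 232.27 1.9849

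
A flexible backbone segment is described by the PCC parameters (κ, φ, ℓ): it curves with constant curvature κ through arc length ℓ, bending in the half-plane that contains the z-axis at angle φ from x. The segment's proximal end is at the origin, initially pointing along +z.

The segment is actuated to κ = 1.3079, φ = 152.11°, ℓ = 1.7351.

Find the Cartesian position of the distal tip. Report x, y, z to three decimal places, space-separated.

-1.110 0.588 0.586

θ = κ·ℓ = 1.3079 × 1.7351 = 2.26934 rad
ρ = (1 − cos θ)/κ = (1 − -0.64310)/1.3079 = 1.25629
z = sin θ / κ = 0.76578/1.3079 = 0.58550
x = ρ cos φ = 1.25629 × cos(152.11°) = -1.11037
y = ρ sin φ = 1.25629 × sin(152.11°) = 0.58766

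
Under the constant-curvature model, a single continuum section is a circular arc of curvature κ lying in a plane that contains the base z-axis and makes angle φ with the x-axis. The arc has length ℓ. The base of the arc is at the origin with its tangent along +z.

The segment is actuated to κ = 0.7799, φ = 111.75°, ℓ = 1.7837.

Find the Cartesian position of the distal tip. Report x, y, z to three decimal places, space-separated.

-0.390 0.978 1.262

θ = κ·ℓ = 0.7799 × 1.7837 = 1.39111 rad
ρ = (1 − cos θ)/κ = (1 − 0.17872)/0.7799 = 1.05305
z = sin θ / κ = 0.98390/0.7799 = 1.26157
x = ρ cos φ = 1.05305 × cos(111.75°) = -0.39022
y = ρ sin φ = 1.05305 × sin(111.75°) = 0.97809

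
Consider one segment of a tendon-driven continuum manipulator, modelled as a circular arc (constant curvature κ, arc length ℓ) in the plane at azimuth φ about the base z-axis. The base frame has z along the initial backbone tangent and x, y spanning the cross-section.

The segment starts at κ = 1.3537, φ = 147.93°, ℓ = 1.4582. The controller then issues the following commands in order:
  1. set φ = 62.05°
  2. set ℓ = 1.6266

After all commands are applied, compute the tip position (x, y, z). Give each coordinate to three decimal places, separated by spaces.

initial: κ=1.3537, φ=147.93°, ℓ=1.4582
cmd 1: set φ=62.05° → (κ,φ,ℓ)=(1.3537,62.05°,1.4582) → tip=(0.4821,0.9086,0.6795)
cmd 2: set ℓ=1.6266 → (κ,φ,ℓ)=(1.3537,62.05°,1.6266) → tip=(0.5505,1.0376,0.5964)

0.551 1.038 0.596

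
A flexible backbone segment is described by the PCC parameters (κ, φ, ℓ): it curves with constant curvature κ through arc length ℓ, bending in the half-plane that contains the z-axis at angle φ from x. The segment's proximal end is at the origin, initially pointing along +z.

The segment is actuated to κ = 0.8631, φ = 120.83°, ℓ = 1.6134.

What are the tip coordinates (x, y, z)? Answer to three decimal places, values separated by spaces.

-0.488 0.818 1.140

θ = κ·ℓ = 0.8631 × 1.6134 = 1.39253 rad
ρ = (1 − cos θ)/κ = (1 − 0.17733)/0.8631 = 0.95316
z = sin θ / κ = 0.98415/0.8631 = 1.14025
x = ρ cos φ = 0.95316 × cos(120.83°) = -0.48849
y = ρ sin φ = 0.95316 × sin(120.83°) = 0.81847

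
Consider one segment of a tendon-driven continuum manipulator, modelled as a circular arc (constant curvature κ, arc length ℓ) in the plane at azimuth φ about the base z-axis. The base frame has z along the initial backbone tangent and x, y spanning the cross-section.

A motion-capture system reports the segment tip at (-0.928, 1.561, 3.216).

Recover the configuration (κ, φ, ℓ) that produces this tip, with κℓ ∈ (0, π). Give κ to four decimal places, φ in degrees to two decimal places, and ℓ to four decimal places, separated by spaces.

0.2663 120.73 3.8611

ρ = √(x²+y²) = √(-0.928² + 1.561²) = 1.81601
φ = atan2(y, x) mod 360° = atan2(1.561, -0.928) = 120.7311°
|p|² = ρ² + z² = 1.81601² + 3.216² = 13.64056
κ = 2ρ / |p|² = 2×1.81601 / 13.64056 = 0.26627
θ = 2·atan2(ρ, z) = 2·atan2(1.81601, 3.216) = 1.02809 rad
ℓ = θ/κ = 1.02809/0.26627 = 3.86113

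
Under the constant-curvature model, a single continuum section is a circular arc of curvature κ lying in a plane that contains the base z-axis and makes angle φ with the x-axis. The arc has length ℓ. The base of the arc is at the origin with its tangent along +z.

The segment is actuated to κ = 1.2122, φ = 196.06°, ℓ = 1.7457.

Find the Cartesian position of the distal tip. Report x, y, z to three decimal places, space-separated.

θ = κ·ℓ = 1.2122 × 1.7457 = 2.11614 rad
ρ = (1 − cos θ)/κ = (1 − -0.51871)/1.2122 = 1.25285
z = sin θ / κ = 0.85495/1.2122 = 0.70529
x = ρ cos φ = 1.25285 × cos(196.06°) = -1.20396
y = ρ sin φ = 1.25285 × sin(196.06°) = -0.34659

-1.204 -0.347 0.705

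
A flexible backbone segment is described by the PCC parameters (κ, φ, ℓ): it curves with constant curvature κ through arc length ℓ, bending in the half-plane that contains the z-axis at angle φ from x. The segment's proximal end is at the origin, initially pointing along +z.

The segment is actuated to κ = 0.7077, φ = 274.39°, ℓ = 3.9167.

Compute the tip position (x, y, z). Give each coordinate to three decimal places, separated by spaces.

0.209 -2.723 0.511

θ = κ·ℓ = 0.7077 × 3.9167 = 2.77185 rad
ρ = (1 − cos θ)/κ = (1 − -0.93242)/0.7077 = 2.73056
z = sin θ / κ = 0.36138/0.7077 = 0.51064
x = ρ cos φ = 2.73056 × cos(274.39°) = 0.20901
y = ρ sin φ = 2.73056 × sin(274.39°) = -2.72255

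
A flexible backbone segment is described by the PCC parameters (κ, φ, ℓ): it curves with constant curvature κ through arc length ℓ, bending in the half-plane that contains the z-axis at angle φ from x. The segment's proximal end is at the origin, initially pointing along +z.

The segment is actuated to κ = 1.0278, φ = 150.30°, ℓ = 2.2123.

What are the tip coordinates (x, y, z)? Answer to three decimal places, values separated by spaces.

-1.392 0.794 0.742

θ = κ·ℓ = 1.0278 × 2.2123 = 2.27380 rad
ρ = (1 − cos θ)/κ = (1 − -0.64651)/1.0278 = 1.60198
z = sin θ / κ = 0.76290/1.0278 = 0.74227
x = ρ cos φ = 1.60198 × cos(150.30°) = -1.39153
y = ρ sin φ = 1.60198 × sin(150.30°) = 0.79371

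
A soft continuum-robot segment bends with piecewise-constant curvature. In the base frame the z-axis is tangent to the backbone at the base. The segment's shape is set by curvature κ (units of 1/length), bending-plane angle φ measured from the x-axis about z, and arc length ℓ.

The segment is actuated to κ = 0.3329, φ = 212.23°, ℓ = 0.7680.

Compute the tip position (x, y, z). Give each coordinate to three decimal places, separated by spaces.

θ = κ·ℓ = 0.3329 × 0.7680 = 0.25567 rad
ρ = (1 − cos θ)/κ = (1 − 0.96749)/0.3329 = 0.09764
z = sin θ / κ = 0.25289/0.3329 = 0.75966
x = ρ cos φ = 0.09764 × cos(212.23°) = -0.08260
y = ρ sin φ = 0.09764 × sin(212.23°) = -0.05207

-0.083 -0.052 0.760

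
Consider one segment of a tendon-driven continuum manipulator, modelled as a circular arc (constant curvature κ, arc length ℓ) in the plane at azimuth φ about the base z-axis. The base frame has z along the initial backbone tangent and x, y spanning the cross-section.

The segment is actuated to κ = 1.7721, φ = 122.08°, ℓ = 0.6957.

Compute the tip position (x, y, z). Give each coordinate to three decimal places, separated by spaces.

θ = κ·ℓ = 1.7721 × 0.6957 = 1.23285 rad
ρ = (1 − cos θ)/κ = (1 − 0.33155)/1.7721 = 0.37721
z = sin θ / κ = 0.94344/1.7721 = 0.53238
x = ρ cos φ = 0.37721 × cos(122.08°) = -0.20034
y = ρ sin φ = 0.37721 × sin(122.08°) = 0.31961

-0.200 0.320 0.532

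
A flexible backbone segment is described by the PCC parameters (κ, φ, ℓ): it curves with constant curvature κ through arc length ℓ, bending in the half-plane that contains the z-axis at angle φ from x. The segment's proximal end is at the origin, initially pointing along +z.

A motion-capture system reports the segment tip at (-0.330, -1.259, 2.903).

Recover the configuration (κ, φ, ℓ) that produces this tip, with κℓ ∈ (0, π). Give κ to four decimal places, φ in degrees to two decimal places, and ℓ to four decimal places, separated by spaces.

0.2572 255.31 3.2776

ρ = √(x²+y²) = √(-0.330² + -1.259²) = 1.30153
φ = atan2(y, x) mod 360° = atan2(-1.259, -0.330) = 255.3125°
|p|² = ρ² + z² = 1.30153² + 2.903² = 10.12139
κ = 2ρ / |p|² = 2×1.30153 / 10.12139 = 0.25718
θ = 2·atan2(ρ, z) = 2·atan2(1.30153, 2.903) = 0.84294 rad
ℓ = θ/κ = 0.84294/0.25718 = 3.27759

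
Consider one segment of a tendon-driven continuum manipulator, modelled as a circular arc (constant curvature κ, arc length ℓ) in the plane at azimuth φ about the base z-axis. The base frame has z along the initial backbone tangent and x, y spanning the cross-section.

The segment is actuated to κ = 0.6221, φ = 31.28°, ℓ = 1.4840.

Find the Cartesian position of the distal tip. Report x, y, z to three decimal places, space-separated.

θ = κ·ℓ = 0.6221 × 1.4840 = 0.92320 rad
ρ = (1 − cos θ)/κ = (1 − 0.60327)/0.6221 = 0.63772
z = sin θ / κ = 0.79753/0.6221 = 1.28200
x = ρ cos φ = 0.63772 × cos(31.28°) = 0.54502
y = ρ sin φ = 0.63772 × sin(31.28°) = 0.33112

0.545 0.331 1.282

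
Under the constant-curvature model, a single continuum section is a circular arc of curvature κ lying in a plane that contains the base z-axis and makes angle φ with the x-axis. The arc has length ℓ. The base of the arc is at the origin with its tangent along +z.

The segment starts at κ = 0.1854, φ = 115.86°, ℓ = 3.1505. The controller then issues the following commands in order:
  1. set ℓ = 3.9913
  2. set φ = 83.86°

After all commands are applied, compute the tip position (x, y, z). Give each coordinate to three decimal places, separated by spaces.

0.151 1.402 3.637

initial: κ=0.1854, φ=115.86°, ℓ=3.1505
cmd 1: set ℓ=3.9913 → (κ,φ,ℓ)=(0.1854,115.86°,3.9913) → tip=(-0.6153,1.2693,3.6369)
cmd 2: set φ=83.86° → (κ,φ,ℓ)=(0.1854,83.86°,3.9913) → tip=(0.1509,1.4025,3.6369)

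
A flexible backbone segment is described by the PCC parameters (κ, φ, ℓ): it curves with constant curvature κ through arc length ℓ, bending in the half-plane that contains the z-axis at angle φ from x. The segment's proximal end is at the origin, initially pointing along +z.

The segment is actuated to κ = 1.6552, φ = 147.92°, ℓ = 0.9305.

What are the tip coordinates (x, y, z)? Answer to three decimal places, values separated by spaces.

-0.496 0.311 0.604

θ = κ·ℓ = 1.6552 × 0.9305 = 1.54016 rad
ρ = (1 − cos θ)/κ = (1 − 0.03063)/1.6552 = 0.58565
z = sin θ / κ = 0.99953/1.6552 = 0.60387
x = ρ cos φ = 0.58565 × cos(147.92°) = -0.49623
y = ρ sin φ = 0.58565 × sin(147.92°) = 0.31104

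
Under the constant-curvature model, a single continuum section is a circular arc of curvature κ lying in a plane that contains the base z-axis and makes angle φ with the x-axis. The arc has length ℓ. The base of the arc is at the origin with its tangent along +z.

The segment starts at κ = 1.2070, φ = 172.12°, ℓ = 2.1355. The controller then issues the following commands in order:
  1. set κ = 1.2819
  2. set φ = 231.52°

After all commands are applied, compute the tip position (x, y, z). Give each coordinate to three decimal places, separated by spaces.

-0.932 -1.172 0.307

initial: κ=1.2070, φ=172.12°, ℓ=2.1355
cmd 1: set κ=1.2819 → (κ,φ,ℓ)=(1.2819,172.12°,2.1355) → tip=(-1.4832,0.2053,0.3067)
cmd 2: set φ=231.52° → (κ,φ,ℓ)=(1.2819,231.52°,2.1355) → tip=(-0.9317,-1.1722,0.3067)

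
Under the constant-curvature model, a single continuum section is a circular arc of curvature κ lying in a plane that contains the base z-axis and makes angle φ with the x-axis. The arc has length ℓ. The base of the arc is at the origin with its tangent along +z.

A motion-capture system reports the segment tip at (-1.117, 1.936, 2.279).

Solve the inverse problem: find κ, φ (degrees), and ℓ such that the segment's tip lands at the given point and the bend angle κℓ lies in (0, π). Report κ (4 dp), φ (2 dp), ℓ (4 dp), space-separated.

0.4387 119.98 3.5362

ρ = √(x²+y²) = √(-1.117² + 1.936²) = 2.23513
φ = atan2(y, x) mod 360° = atan2(1.936, -1.117) = 119.9833°
|p|² = ρ² + z² = 2.23513² + 2.279² = 10.18963
κ = 2ρ / |p|² = 2×2.23513 / 10.18963 = 0.43871
θ = 2·atan2(ρ, z) = 2·atan2(2.23513, 2.279) = 1.55136 rad
ℓ = θ/κ = 1.55136/0.43871 = 3.53621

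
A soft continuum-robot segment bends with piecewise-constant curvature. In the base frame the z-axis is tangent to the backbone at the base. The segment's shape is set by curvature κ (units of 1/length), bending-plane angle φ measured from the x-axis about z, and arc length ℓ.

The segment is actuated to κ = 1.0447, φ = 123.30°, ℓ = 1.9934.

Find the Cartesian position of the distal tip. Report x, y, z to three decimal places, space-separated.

-0.783 1.192 0.835

θ = κ·ℓ = 1.0447 × 1.9934 = 2.08250 rad
ρ = (1 − cos θ)/κ = (1 − -0.48967)/1.0447 = 1.42593
z = sin θ / κ = 0.87191/1.0447 = 0.83460
x = ρ cos φ = 1.42593 × cos(123.30°) = -0.78287
y = ρ sin φ = 1.42593 × sin(123.30°) = 1.19180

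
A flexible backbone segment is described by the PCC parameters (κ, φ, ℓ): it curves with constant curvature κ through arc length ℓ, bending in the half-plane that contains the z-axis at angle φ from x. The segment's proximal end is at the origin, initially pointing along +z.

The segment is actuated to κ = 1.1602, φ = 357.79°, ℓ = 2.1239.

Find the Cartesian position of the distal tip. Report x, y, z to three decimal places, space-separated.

θ = κ·ℓ = 1.1602 × 2.1239 = 2.46415 rad
ρ = (1 − cos θ)/κ = (1 − -0.77918)/1.1602 = 1.53351
z = sin θ / κ = 0.62680/1.1602 = 0.54025
x = ρ cos φ = 1.53351 × cos(357.79°) = 1.53237
y = ρ sin φ = 1.53351 × sin(357.79°) = -0.05914

1.532 -0.059 0.540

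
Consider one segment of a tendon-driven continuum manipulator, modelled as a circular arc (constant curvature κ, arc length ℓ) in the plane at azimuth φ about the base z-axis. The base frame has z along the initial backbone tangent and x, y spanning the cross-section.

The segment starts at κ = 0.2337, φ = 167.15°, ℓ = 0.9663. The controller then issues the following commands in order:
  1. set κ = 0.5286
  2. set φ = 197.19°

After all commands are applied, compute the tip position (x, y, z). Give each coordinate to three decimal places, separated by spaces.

initial: κ=0.2337, φ=167.15°, ℓ=0.9663
cmd 1: set κ=0.5286 → (κ,φ,ℓ)=(0.5286,167.15°,0.9663) → tip=(-0.2354,0.0537,0.9248)
cmd 2: set φ=197.19° → (κ,φ,ℓ)=(0.5286,197.19°,0.9663) → tip=(-0.2307,-0.0714,0.9248)

-0.231 -0.071 0.925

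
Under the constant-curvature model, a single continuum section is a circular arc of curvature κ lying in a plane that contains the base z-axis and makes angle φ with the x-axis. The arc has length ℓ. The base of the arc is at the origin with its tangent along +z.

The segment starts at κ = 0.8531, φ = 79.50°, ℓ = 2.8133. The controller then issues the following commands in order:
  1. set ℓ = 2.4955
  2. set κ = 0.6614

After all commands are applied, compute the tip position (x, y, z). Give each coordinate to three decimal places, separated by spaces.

initial: κ=0.8531, φ=79.50°, ℓ=2.8133
cmd 1: set ℓ=2.4955 → (κ,φ,ℓ)=(0.8531,79.50°,2.4955) → tip=(0.3267,1.7630,0.9943)
cmd 2: set κ=0.6614 → (κ,φ,ℓ)=(0.6614,79.50°,2.4955) → tip=(0.2975,1.6050,1.5071)

0.297 1.605 1.507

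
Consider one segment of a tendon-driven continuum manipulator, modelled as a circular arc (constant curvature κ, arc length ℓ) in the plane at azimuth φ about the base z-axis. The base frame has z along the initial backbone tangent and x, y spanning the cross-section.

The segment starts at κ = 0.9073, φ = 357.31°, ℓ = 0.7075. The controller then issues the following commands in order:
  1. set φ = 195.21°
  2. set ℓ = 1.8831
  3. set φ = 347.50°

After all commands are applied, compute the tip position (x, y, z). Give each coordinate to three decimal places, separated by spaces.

initial: κ=0.9073, φ=357.31°, ℓ=0.7075
cmd 1: set φ=195.21° → (κ,φ,ℓ)=(0.9073,195.21°,0.7075) → tip=(-0.2117,-0.0576,0.6599)
cmd 2: set ℓ=1.8831 → (κ,φ,ℓ)=(0.9073,195.21°,1.8831) → tip=(-1.2096,-0.3289,1.0917)
cmd 3: set φ=347.50° → (κ,φ,ℓ)=(0.9073,347.50°,1.8831) → tip=(1.2238,-0.2713,1.0917)

1.224 -0.271 1.092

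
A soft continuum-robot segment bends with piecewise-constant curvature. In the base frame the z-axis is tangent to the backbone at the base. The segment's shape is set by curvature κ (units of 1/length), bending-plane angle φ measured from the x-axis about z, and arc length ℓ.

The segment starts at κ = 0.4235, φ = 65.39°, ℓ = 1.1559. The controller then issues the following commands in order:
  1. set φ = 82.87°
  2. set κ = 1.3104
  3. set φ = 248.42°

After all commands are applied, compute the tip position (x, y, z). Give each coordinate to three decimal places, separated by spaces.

-0.265 -0.670 0.762

initial: κ=0.4235, φ=65.39°, ℓ=1.1559
cmd 1: set φ=82.87° → (κ,φ,ℓ)=(0.4235,82.87°,1.1559) → tip=(0.0344,0.2752,1.1103)
cmd 2: set κ=1.3104 → (κ,φ,ℓ)=(1.3104,82.87°,1.1559) → tip=(0.0894,0.7148,0.7619)
cmd 3: set φ=248.42° → (κ,φ,ℓ)=(1.3104,248.42°,1.1559) → tip=(-0.2649,-0.6698,0.7619)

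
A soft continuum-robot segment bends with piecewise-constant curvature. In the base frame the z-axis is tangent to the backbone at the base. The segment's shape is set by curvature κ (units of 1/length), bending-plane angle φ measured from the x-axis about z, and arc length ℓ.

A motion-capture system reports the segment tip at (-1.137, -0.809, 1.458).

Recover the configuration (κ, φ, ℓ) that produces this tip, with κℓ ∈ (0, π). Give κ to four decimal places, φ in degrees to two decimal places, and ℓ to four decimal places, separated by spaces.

ρ = √(x²+y²) = √(-1.137² + -0.809²) = 1.39544
φ = atan2(y, x) mod 360° = atan2(-0.809, -1.137) = 215.4327°
|p|² = ρ² + z² = 1.39544² + 1.458² = 4.07301
κ = 2ρ / |p|² = 2×1.39544 / 4.07301 = 0.68521
θ = 2·atan2(ρ, z) = 2·atan2(1.39544, 1.458) = 1.52695 rad
ℓ = θ/κ = 1.52695/0.68521 = 2.22844

0.6852 215.43 2.2284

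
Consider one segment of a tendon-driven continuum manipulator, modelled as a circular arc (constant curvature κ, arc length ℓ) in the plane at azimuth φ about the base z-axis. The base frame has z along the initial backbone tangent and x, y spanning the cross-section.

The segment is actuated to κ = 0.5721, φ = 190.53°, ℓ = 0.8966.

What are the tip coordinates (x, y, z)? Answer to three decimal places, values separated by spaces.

θ = κ·ℓ = 0.5721 × 0.8966 = 0.51294 rad
ρ = (1 − cos θ)/κ = (1 − 0.87130)/0.5721 = 0.22496
z = sin θ / κ = 0.49075/0.5721 = 0.85780
x = ρ cos φ = 0.22496 × cos(190.53°) = -0.22117
y = ρ sin φ = 0.22496 × sin(190.53°) = -0.04111

-0.221 -0.041 0.858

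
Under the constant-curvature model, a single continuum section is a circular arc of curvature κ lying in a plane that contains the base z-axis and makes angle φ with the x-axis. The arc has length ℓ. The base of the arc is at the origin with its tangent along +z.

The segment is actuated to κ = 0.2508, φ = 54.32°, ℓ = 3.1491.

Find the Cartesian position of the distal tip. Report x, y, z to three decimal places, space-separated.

θ = κ·ℓ = 0.2508 × 3.1491 = 0.78979 rad
ρ = (1 − cos θ)/κ = (1 − 0.70399)/0.2508 = 1.18026
z = sin θ / κ = 0.71021/0.2508 = 2.83177
x = ρ cos φ = 1.18026 × cos(54.32°) = 0.68839
y = ρ sin φ = 1.18026 × sin(54.32°) = 0.95871

0.688 0.959 2.832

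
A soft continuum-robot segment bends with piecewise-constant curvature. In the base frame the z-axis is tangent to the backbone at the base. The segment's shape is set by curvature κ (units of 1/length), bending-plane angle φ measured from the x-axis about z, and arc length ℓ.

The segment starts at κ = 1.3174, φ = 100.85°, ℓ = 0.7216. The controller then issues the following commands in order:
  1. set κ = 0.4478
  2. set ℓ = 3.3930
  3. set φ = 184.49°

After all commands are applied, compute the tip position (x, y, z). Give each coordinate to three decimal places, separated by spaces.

initial: κ=1.3174, φ=100.85°, ℓ=0.7216
cmd 1: set κ=0.4478 → (κ,φ,ℓ)=(0.4478,100.85°,0.7216) → tip=(-0.0218,0.1135,0.7091)
cmd 2: set ℓ=3.3930 → (κ,φ,ℓ)=(0.4478,100.85°,3.3930) → tip=(-0.3988,2.0805,2.2302)
cmd 3: set φ=184.49° → (κ,φ,ℓ)=(0.4478,184.49°,3.3930) → tip=(-2.1119,-0.1658,2.2302)

-2.112 -0.166 2.230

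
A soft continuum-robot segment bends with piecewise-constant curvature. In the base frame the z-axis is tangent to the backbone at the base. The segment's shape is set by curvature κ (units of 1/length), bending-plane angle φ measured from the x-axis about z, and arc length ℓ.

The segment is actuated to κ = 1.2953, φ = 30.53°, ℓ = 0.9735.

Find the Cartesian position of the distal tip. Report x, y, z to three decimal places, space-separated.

θ = κ·ℓ = 1.2953 × 0.9735 = 1.26097 rad
ρ = (1 − cos θ)/κ = (1 − 0.30489)/1.2953 = 0.53664
z = sin θ / κ = 0.95239/1.2953 = 0.73526
x = ρ cos φ = 0.53664 × cos(30.53°) = 0.46224
y = ρ sin φ = 0.53664 × sin(30.53°) = 0.27261

0.462 0.273 0.735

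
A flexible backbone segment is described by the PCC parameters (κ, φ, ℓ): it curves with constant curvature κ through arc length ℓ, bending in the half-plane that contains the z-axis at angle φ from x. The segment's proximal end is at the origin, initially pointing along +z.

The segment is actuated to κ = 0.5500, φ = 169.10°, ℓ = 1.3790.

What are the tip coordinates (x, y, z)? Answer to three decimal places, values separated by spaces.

θ = κ·ℓ = 0.5500 × 1.3790 = 0.75845 rad
ρ = (1 − cos θ)/κ = (1 − 0.72590)/0.5500 = 0.49836
z = sin θ / κ = 0.68780/0.5500 = 1.25054
x = ρ cos φ = 0.49836 × cos(169.10°) = -0.48937
y = ρ sin φ = 0.49836 × sin(169.10°) = 0.09424

-0.489 0.094 1.251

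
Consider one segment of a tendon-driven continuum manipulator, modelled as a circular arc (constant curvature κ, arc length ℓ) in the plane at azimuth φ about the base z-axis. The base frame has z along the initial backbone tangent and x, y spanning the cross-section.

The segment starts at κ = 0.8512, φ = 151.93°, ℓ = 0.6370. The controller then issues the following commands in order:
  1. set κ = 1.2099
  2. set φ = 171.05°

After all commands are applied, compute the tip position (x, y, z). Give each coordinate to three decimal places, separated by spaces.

-0.231 0.036 0.576

initial: κ=0.8512, φ=151.93°, ℓ=0.6370
cmd 1: set κ=1.2099 → (κ,φ,ℓ)=(1.2099,151.93°,0.6370) → tip=(-0.2061,0.1099,0.5758)
cmd 2: set φ=171.05° → (κ,φ,ℓ)=(1.2099,171.05°,0.6370) → tip=(-0.2307,0.0363,0.5758)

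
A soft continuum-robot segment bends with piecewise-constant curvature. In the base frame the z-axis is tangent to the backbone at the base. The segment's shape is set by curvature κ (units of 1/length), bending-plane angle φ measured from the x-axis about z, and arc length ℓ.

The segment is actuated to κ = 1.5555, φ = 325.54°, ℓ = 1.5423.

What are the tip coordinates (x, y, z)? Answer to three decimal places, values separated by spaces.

θ = κ·ℓ = 1.5555 × 1.5423 = 2.39905 rad
ρ = (1 − cos θ)/κ = (1 − -0.73675)/1.5555 = 1.11652
z = sin θ / κ = 0.67617/1.5555 = 0.43469
x = ρ cos φ = 1.11652 × cos(325.54°) = 0.92060
y = ρ sin φ = 1.11652 × sin(325.54°) = -0.63176

0.921 -0.632 0.435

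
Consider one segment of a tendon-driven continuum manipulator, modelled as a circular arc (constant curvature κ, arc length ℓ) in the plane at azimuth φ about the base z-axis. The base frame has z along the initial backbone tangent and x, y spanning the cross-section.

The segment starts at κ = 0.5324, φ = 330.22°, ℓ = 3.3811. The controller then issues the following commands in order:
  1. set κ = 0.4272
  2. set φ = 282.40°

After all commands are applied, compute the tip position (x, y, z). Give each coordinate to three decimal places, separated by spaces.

0.439 -1.998 2.322

initial: κ=0.5324, φ=330.22°, ℓ=3.3811
cmd 1: set κ=0.4272 → (κ,φ,ℓ)=(0.4272,330.22°,3.3811) → tip=(1.7756,-1.0161,2.3222)
cmd 2: set φ=282.40° → (κ,φ,ℓ)=(0.4272,282.40°,3.3811) → tip=(0.4393,-1.9980,2.3222)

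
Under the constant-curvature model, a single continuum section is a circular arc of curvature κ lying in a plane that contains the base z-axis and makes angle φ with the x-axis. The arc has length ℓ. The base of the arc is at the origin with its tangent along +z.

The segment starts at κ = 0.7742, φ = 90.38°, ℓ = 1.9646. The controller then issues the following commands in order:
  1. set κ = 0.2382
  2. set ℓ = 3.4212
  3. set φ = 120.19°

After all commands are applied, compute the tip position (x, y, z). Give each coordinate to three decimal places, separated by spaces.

initial: κ=0.7742, φ=90.38°, ℓ=1.9646
cmd 1: set κ=0.2382 → (κ,φ,ℓ)=(0.2382,90.38°,1.9646) → tip=(-0.0030,0.4513,1.8937)
cmd 2: set ℓ=3.4212 → (κ,φ,ℓ)=(0.2382,90.38°,3.4212) → tip=(-0.0087,1.3185,3.0549)
cmd 3: set φ=120.19° → (κ,φ,ℓ)=(0.2382,120.19°,3.4212) → tip=(-0.6631,1.1397,3.0549)

-0.663 1.140 3.055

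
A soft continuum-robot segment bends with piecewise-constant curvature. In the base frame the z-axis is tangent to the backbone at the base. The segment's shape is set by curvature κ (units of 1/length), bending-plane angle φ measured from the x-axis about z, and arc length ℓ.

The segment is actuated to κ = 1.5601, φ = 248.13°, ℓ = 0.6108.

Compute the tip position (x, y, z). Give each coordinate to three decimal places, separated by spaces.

-0.100 -0.250 0.522

θ = κ·ℓ = 1.5601 × 0.6108 = 0.95291 rad
ρ = (1 − cos θ)/κ = (1 − 0.57931)/1.5601 = 0.26965
z = sin θ / κ = 0.81510/1.5601 = 0.52247
x = ρ cos φ = 0.26965 × cos(248.13°) = -0.10045
y = ρ sin φ = 0.26965 × sin(248.13°) = -0.25025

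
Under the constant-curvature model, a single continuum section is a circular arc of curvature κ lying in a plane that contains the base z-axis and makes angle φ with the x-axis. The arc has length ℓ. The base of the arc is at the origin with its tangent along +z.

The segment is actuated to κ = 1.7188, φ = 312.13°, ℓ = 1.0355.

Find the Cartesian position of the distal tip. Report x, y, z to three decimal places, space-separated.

θ = κ·ℓ = 1.7188 × 1.0355 = 1.77982 rad
ρ = (1 − cos θ)/κ = (1 − -0.20750)/1.7188 = 0.70253
z = sin θ / κ = 0.97823/1.7188 = 0.56914
x = ρ cos φ = 0.70253 × cos(312.13°) = 0.47127
y = ρ sin φ = 0.70253 × sin(312.13°) = -0.52101

0.471 -0.521 0.569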